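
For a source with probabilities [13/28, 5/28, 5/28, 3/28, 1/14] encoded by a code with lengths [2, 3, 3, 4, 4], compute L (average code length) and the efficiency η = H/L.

Average length L = Σ p_i × l_i = 2.7143 bits
Entropy H = 2.0188 bits
Efficiency η = H/L × 100% = 74.38%


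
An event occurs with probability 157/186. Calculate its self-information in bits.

Information content I(x) = -log₂(p(x))
I = -log₂(157/186) = -log₂(0.8441)
I = 0.2445 bits


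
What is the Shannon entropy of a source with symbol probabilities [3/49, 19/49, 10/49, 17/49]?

H(X) = -Σ p(x) log₂ p(x)
  -3/49 × log₂(3/49) = 0.2467
  -19/49 × log₂(19/49) = 0.5300
  -10/49 × log₂(10/49) = 0.4679
  -17/49 × log₂(17/49) = 0.5299
H(X) = 1.7745 bits


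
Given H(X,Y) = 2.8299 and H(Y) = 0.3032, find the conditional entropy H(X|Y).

Chain rule: H(X,Y) = H(X|Y) + H(Y)
H(X|Y) = H(X,Y) - H(Y) = 2.8299 - 0.3032 = 2.5267 bits


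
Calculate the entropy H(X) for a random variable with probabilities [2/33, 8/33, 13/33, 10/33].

H(X) = -Σ p(x) log₂ p(x)
  -2/33 × log₂(2/33) = 0.2451
  -8/33 × log₂(8/33) = 0.4956
  -13/33 × log₂(13/33) = 0.5294
  -10/33 × log₂(10/33) = 0.5220
H(X) = 1.7921 bits


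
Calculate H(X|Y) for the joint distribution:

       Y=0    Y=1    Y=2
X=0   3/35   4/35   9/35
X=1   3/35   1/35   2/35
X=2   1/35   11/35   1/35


H(X|Y) = Σ_y p(y) H(X|Y=y)
  p(Y=0) = 1/5, H(X|Y=0) = 1.4488
  p(Y=1) = 16/35, H(X|Y=1) = 1.1216
  p(Y=2) = 12/35, H(X|Y=2) = 1.0409
H(X|Y) = 0.2000×1.4488 + 0.4571×1.1216 + 0.3429×1.0409 = 1.1594 bits


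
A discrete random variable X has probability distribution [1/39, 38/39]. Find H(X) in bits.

H(X) = -Σ p(x) log₂ p(x)
  -1/39 × log₂(1/39) = 0.1355
  -38/39 × log₂(38/39) = 0.0365
H(X) = 0.1720 bits


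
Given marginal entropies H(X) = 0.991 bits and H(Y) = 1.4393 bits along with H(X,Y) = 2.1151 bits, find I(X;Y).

I(X;Y) = H(X) + H(Y) - H(X,Y)
I(X;Y) = 0.991 + 1.4393 - 2.1151 = 0.3152 bits


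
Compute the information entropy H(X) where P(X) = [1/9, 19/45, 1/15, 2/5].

H(X) = -Σ p(x) log₂ p(x)
  -1/9 × log₂(1/9) = 0.3522
  -19/45 × log₂(19/45) = 0.5252
  -1/15 × log₂(1/15) = 0.2605
  -2/5 × log₂(2/5) = 0.5288
H(X) = 1.6667 bits


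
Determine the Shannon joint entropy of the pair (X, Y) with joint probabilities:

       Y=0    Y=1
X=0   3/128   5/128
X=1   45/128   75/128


H(X,Y) = -Σ p(x,y) log₂ p(x,y)
  p(0,0)=3/128: -0.0234 × log₂(0.0234) = 0.1269
  p(0,1)=5/128: -0.0391 × log₂(0.0391) = 0.1827
  p(1,0)=45/128: -0.3516 × log₂(0.3516) = 0.5302
  p(1,1)=75/128: -0.5859 × log₂(0.5859) = 0.4519
H(X,Y) = 1.2917 bits


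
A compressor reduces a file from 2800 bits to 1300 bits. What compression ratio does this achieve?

Compression ratio = Original / Compressed
= 2800 / 1300 = 2.15:1


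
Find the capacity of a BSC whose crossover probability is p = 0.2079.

For BSC with error probability p:
C = 1 - H(p) where H(p) is binary entropy
H(0.2079) = -0.2079 × log₂(0.2079) - 0.7921 × log₂(0.7921)
H(p) = 0.7374
C = 1 - 0.7374 = 0.2626 bits/use


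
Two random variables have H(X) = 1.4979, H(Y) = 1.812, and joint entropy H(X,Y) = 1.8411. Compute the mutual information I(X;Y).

I(X;Y) = H(X) + H(Y) - H(X,Y)
I(X;Y) = 1.4979 + 1.812 - 1.8411 = 1.4688 bits


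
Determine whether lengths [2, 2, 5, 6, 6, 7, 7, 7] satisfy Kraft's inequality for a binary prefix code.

Kraft inequality: Σ 2^(-l_i) ≤ 1 for prefix-free code
Calculating: 2^(-2) + 2^(-2) + 2^(-5) + 2^(-6) + 2^(-6) + 2^(-7) + 2^(-7) + 2^(-7)
= 0.25 + 0.25 + 0.03125 + 0.015625 + 0.015625 + 0.0078125 + 0.0078125 + 0.0078125
= 0.5859
Since 0.5859 ≤ 1, prefix-free code exists


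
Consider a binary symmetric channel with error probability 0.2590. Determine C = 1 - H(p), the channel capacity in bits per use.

For BSC with error probability p:
C = 1 - H(p) where H(p) is binary entropy
H(0.2590) = -0.2590 × log₂(0.2590) - 0.7410 × log₂(0.7410)
H(p) = 0.8252
C = 1 - 0.8252 = 0.1748 bits/use


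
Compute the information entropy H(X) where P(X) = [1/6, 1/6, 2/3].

H(X) = -Σ p(x) log₂ p(x)
  -1/6 × log₂(1/6) = 0.4308
  -1/6 × log₂(1/6) = 0.4308
  -2/3 × log₂(2/3) = 0.3900
H(X) = 1.2516 bits


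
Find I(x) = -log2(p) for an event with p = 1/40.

Information content I(x) = -log₂(p(x))
I = -log₂(1/40) = -log₂(0.0250)
I = 5.3219 bits


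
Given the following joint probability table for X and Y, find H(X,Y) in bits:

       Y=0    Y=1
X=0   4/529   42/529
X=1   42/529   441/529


H(X,Y) = -Σ p(x,y) log₂ p(x,y)
  p(0,0)=4/529: -0.0076 × log₂(0.0076) = 0.0533
  p(0,1)=42/529: -0.0794 × log₂(0.0794) = 0.2902
  p(1,0)=42/529: -0.0794 × log₂(0.0794) = 0.2902
  p(1,1)=441/529: -0.8336 × log₂(0.8336) = 0.2188
H(X,Y) = 0.8525 bits


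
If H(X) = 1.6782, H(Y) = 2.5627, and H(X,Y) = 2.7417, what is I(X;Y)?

I(X;Y) = H(X) + H(Y) - H(X,Y)
I(X;Y) = 1.6782 + 2.5627 - 2.7417 = 1.4992 bits


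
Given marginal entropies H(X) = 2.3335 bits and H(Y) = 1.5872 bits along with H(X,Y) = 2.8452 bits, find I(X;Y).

I(X;Y) = H(X) + H(Y) - H(X,Y)
I(X;Y) = 2.3335 + 1.5872 - 2.8452 = 1.0755 bits


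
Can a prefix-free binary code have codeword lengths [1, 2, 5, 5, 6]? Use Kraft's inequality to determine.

Kraft inequality: Σ 2^(-l_i) ≤ 1 for prefix-free code
Calculating: 2^(-1) + 2^(-2) + 2^(-5) + 2^(-5) + 2^(-6)
= 0.5 + 0.25 + 0.03125 + 0.03125 + 0.015625
= 0.8281
Since 0.8281 ≤ 1, prefix-free code exists


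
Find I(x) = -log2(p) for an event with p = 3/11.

Information content I(x) = -log₂(p(x))
I = -log₂(3/11) = -log₂(0.2727)
I = 1.8745 bits


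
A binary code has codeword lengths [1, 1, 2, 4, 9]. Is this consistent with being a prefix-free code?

Kraft inequality: Σ 2^(-l_i) ≤ 1 for prefix-free code
Calculating: 2^(-1) + 2^(-1) + 2^(-2) + 2^(-4) + 2^(-9)
= 0.5 + 0.5 + 0.25 + 0.0625 + 0.001953125
= 1.3145
Since 1.3145 > 1, prefix-free code does not exist


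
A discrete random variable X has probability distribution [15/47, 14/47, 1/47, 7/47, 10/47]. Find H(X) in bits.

H(X) = -Σ p(x) log₂ p(x)
  -15/47 × log₂(15/47) = 0.5259
  -14/47 × log₂(14/47) = 0.5205
  -1/47 × log₂(1/47) = 0.1182
  -7/47 × log₂(7/47) = 0.4092
  -10/47 × log₂(10/47) = 0.4750
H(X) = 2.0487 bits


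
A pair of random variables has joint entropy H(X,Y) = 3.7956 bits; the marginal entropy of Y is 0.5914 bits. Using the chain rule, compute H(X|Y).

Chain rule: H(X,Y) = H(X|Y) + H(Y)
H(X|Y) = H(X,Y) - H(Y) = 3.7956 - 0.5914 = 3.2042 bits


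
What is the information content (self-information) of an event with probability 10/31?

Information content I(x) = -log₂(p(x))
I = -log₂(10/31) = -log₂(0.3226)
I = 1.6323 bits


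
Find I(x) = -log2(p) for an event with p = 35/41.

Information content I(x) = -log₂(p(x))
I = -log₂(35/41) = -log₂(0.8537)
I = 0.2283 bits


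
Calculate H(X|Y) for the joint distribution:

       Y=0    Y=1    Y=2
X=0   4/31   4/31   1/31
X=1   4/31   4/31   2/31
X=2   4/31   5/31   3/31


H(X|Y) = Σ_y p(y) H(X|Y=y)
  p(Y=0) = 12/31, H(X|Y=0) = 1.5850
  p(Y=1) = 13/31, H(X|Y=1) = 1.5766
  p(Y=2) = 6/31, H(X|Y=2) = 1.4591
H(X|Y) = 0.3871×1.5850 + 0.4194×1.5766 + 0.1935×1.4591 = 1.5571 bits


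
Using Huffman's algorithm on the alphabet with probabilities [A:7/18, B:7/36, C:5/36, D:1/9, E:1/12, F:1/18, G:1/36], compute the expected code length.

Huffman tree construction:
Combine smallest probabilities repeatedly
Resulting codes:
  A: 0 (length 1)
  B: 111 (length 3)
  C: 101 (length 3)
  D: 100 (length 3)
  E: 1100 (length 4)
  F: 11011 (length 5)
  G: 11010 (length 5)
Average length = Σ p(s) × length(s) = 2.4722 bits


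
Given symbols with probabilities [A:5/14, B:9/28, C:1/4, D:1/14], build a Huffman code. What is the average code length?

Huffman tree construction:
Combine smallest probabilities repeatedly
Resulting codes:
  A: 0 (length 1)
  B: 10 (length 2)
  C: 111 (length 3)
  D: 110 (length 3)
Average length = Σ p(s) × length(s) = 1.9643 bits


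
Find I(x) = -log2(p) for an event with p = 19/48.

Information content I(x) = -log₂(p(x))
I = -log₂(19/48) = -log₂(0.3958)
I = 1.3370 bits


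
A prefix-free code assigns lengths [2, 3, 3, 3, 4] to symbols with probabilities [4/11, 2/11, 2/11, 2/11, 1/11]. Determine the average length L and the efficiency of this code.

Average length L = Σ p_i × l_i = 2.7273 bits
Entropy H = 2.1867 bits
Efficiency η = H/L × 100% = 80.18%


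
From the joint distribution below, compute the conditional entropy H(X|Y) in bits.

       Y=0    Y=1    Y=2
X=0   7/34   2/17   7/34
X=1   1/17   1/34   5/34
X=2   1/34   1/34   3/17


H(X|Y) = Σ_y p(y) H(X|Y=y)
  p(Y=0) = 5/17, H(X|Y=0) = 1.1568
  p(Y=1) = 3/17, H(X|Y=1) = 1.2516
  p(Y=2) = 9/17, H(X|Y=2) = 1.5715
H(X|Y) = 0.2941×1.1568 + 0.1765×1.2516 + 0.5294×1.5715 = 1.3931 bits


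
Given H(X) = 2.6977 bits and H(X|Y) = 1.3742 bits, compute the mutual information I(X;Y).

I(X;Y) = H(X) - H(X|Y)
I(X;Y) = 2.6977 - 1.3742 = 1.3235 bits


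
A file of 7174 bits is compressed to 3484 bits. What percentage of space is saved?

Space savings = (1 - Compressed/Original) × 100%
= (1 - 3484/7174) × 100%
= 51.44%


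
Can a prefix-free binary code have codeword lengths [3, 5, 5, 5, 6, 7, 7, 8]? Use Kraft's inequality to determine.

Kraft inequality: Σ 2^(-l_i) ≤ 1 for prefix-free code
Calculating: 2^(-3) + 2^(-5) + 2^(-5) + 2^(-5) + 2^(-6) + 2^(-7) + 2^(-7) + 2^(-8)
= 0.125 + 0.03125 + 0.03125 + 0.03125 + 0.015625 + 0.0078125 + 0.0078125 + 0.00390625
= 0.2539
Since 0.2539 ≤ 1, prefix-free code exists


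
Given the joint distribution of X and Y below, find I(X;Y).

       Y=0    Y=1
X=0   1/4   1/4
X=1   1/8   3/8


H(X) = 1.0000, H(Y) = 0.9544, H(X,Y) = 1.9056
I(X;Y) = H(X) + H(Y) - H(X,Y) = 0.0488 bits


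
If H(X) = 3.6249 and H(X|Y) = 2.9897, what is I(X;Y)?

I(X;Y) = H(X) - H(X|Y)
I(X;Y) = 3.6249 - 2.9897 = 0.6352 bits


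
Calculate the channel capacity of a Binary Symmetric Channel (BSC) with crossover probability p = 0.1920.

For BSC with error probability p:
C = 1 - H(p) where H(p) is binary entropy
H(0.1920) = -0.1920 × log₂(0.1920) - 0.8080 × log₂(0.8080)
H(p) = 0.7056
C = 1 - 0.7056 = 0.2944 bits/use


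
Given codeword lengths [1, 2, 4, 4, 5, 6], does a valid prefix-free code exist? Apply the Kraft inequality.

Kraft inequality: Σ 2^(-l_i) ≤ 1 for prefix-free code
Calculating: 2^(-1) + 2^(-2) + 2^(-4) + 2^(-4) + 2^(-5) + 2^(-6)
= 0.5 + 0.25 + 0.0625 + 0.0625 + 0.03125 + 0.015625
= 0.9219
Since 0.9219 ≤ 1, prefix-free code exists


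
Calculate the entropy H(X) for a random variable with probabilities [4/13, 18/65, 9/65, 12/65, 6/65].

H(X) = -Σ p(x) log₂ p(x)
  -4/13 × log₂(4/13) = 0.5232
  -18/65 × log₂(18/65) = 0.5130
  -9/65 × log₂(9/65) = 0.3950
  -12/65 × log₂(12/65) = 0.4500
  -6/65 × log₂(6/65) = 0.3173
H(X) = 2.1984 bits


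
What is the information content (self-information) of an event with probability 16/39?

Information content I(x) = -log₂(p(x))
I = -log₂(16/39) = -log₂(0.4103)
I = 1.2854 bits


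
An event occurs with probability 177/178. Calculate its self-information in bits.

Information content I(x) = -log₂(p(x))
I = -log₂(177/178) = -log₂(0.9944)
I = 0.0081 bits


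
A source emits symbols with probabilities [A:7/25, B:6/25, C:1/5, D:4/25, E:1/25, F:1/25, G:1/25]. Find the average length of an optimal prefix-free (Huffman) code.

Huffman tree construction:
Combine smallest probabilities repeatedly
Resulting codes:
  A: 10 (length 2)
  B: 01 (length 2)
  C: 00 (length 2)
  D: 111 (length 3)
  E: 11010 (length 5)
  F: 11011 (length 5)
  G: 1100 (length 4)
Average length = Σ p(s) × length(s) = 2.4800 bits


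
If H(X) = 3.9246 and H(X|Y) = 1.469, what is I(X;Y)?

I(X;Y) = H(X) - H(X|Y)
I(X;Y) = 3.9246 - 1.469 = 2.4556 bits


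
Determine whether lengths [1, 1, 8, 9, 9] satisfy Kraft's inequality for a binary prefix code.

Kraft inequality: Σ 2^(-l_i) ≤ 1 for prefix-free code
Calculating: 2^(-1) + 2^(-1) + 2^(-8) + 2^(-9) + 2^(-9)
= 0.5 + 0.5 + 0.00390625 + 0.001953125 + 0.001953125
= 1.0078
Since 1.0078 > 1, prefix-free code does not exist


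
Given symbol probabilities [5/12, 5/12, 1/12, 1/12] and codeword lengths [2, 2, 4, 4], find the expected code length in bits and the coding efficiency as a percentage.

Average length L = Σ p_i × l_i = 2.3333 bits
Entropy H = 1.6500 bits
Efficiency η = H/L × 100% = 70.72%


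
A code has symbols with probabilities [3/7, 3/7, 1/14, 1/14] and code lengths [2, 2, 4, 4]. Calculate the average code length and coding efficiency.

Average length L = Σ p_i × l_i = 2.2857 bits
Entropy H = 1.5917 bits
Efficiency η = H/L × 100% = 69.64%


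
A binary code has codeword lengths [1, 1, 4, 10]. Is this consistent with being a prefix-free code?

Kraft inequality: Σ 2^(-l_i) ≤ 1 for prefix-free code
Calculating: 2^(-1) + 2^(-1) + 2^(-4) + 2^(-10)
= 0.5 + 0.5 + 0.0625 + 0.0009765625
= 1.0635
Since 1.0635 > 1, prefix-free code does not exist


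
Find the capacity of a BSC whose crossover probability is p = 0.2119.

For BSC with error probability p:
C = 1 - H(p) where H(p) is binary entropy
H(0.2119) = -0.2119 × log₂(0.2119) - 0.7881 × log₂(0.7881)
H(p) = 0.7451
C = 1 - 0.7451 = 0.2549 bits/use


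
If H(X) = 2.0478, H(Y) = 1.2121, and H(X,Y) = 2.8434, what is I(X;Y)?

I(X;Y) = H(X) + H(Y) - H(X,Y)
I(X;Y) = 2.0478 + 1.2121 - 2.8434 = 0.4165 bits


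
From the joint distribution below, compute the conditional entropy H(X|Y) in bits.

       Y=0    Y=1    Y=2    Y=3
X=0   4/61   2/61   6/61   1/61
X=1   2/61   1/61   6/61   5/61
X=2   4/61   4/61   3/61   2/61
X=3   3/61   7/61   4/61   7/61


H(X|Y) = Σ_y p(y) H(X|Y=y)
  p(Y=0) = 13/61, H(X|Y=0) = 1.9501
  p(Y=1) = 14/61, H(X|Y=1) = 1.6894
  p(Y=2) = 19/61, H(X|Y=2) = 1.9440
  p(Y=3) = 15/61, H(X|Y=3) = 1.6895
H(X|Y) = 0.2131×1.9501 + 0.2295×1.6894 + 0.3115×1.9440 + 0.2459×1.6895 = 1.8243 bits


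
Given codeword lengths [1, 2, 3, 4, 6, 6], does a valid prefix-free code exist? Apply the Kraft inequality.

Kraft inequality: Σ 2^(-l_i) ≤ 1 for prefix-free code
Calculating: 2^(-1) + 2^(-2) + 2^(-3) + 2^(-4) + 2^(-6) + 2^(-6)
= 0.5 + 0.25 + 0.125 + 0.0625 + 0.015625 + 0.015625
= 0.9688
Since 0.9688 ≤ 1, prefix-free code exists


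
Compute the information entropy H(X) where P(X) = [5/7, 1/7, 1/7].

H(X) = -Σ p(x) log₂ p(x)
  -5/7 × log₂(5/7) = 0.3467
  -1/7 × log₂(1/7) = 0.4011
  -1/7 × log₂(1/7) = 0.4011
H(X) = 1.1488 bits


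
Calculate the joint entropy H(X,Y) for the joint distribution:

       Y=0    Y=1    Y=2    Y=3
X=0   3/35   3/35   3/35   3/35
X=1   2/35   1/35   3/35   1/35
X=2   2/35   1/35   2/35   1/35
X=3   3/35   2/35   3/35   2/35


H(X,Y) = -Σ p(x,y) log₂ p(x,y)
  p(0,0)=3/35: -0.0857 × log₂(0.0857) = 0.3038
  p(0,1)=3/35: -0.0857 × log₂(0.0857) = 0.3038
  p(0,2)=3/35: -0.0857 × log₂(0.0857) = 0.3038
  p(0,3)=3/35: -0.0857 × log₂(0.0857) = 0.3038
  p(1,0)=2/35: -0.0571 × log₂(0.0571) = 0.2360
  p(1,1)=1/35: -0.0286 × log₂(0.0286) = 0.1466
  p(1,2)=3/35: -0.0857 × log₂(0.0857) = 0.3038
  p(1,3)=1/35: -0.0286 × log₂(0.0286) = 0.1466
  p(2,0)=2/35: -0.0571 × log₂(0.0571) = 0.2360
  p(2,1)=1/35: -0.0286 × log₂(0.0286) = 0.1466
  p(2,2)=2/35: -0.0571 × log₂(0.0571) = 0.2360
  p(2,3)=1/35: -0.0286 × log₂(0.0286) = 0.1466
  p(3,0)=3/35: -0.0857 × log₂(0.0857) = 0.3038
  p(3,1)=2/35: -0.0571 × log₂(0.0571) = 0.2360
  p(3,2)=3/35: -0.0857 × log₂(0.0857) = 0.3038
  p(3,3)=2/35: -0.0571 × log₂(0.0571) = 0.2360
H(X,Y) = 3.8926 bits


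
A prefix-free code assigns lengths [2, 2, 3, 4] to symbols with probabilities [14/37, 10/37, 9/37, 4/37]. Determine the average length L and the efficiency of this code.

Average length L = Σ p_i × l_i = 2.4595 bits
Entropy H = 1.8837 bits
Efficiency η = H/L × 100% = 76.59%


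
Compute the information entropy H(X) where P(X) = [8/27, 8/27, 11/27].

H(X) = -Σ p(x) log₂ p(x)
  -8/27 × log₂(8/27) = 0.5200
  -8/27 × log₂(8/27) = 0.5200
  -11/27 × log₂(11/27) = 0.5278
H(X) = 1.5677 bits


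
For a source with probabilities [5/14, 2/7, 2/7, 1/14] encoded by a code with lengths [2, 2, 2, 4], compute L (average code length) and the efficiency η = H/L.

Average length L = Σ p_i × l_i = 2.1429 bits
Entropy H = 1.8352 bits
Efficiency η = H/L × 100% = 85.64%


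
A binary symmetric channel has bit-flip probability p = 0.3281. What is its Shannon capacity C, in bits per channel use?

For BSC with error probability p:
C = 1 - H(p) where H(p) is binary entropy
H(0.3281) = -0.3281 × log₂(0.3281) - 0.6719 × log₂(0.6719)
H(p) = 0.9130
C = 1 - 0.9130 = 0.0870 bits/use


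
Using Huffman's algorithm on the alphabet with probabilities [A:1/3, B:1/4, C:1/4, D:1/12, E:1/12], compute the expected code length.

Huffman tree construction:
Combine smallest probabilities repeatedly
Resulting codes:
  A: 11 (length 2)
  B: 01 (length 2)
  C: 10 (length 2)
  D: 000 (length 3)
  E: 001 (length 3)
Average length = Σ p(s) × length(s) = 2.1667 bits


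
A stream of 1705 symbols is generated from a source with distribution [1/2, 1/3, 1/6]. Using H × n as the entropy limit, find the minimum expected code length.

Entropy H = 1.4591 bits/symbol
Minimum bits = H × n = 1.4591 × 1705
= 2487.85 bits


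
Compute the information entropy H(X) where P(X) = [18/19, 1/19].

H(X) = -Σ p(x) log₂ p(x)
  -18/19 × log₂(18/19) = 0.0739
  -1/19 × log₂(1/19) = 0.2236
H(X) = 0.2975 bits


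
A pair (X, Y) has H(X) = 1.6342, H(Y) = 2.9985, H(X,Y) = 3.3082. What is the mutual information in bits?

I(X;Y) = H(X) + H(Y) - H(X,Y)
I(X;Y) = 1.6342 + 2.9985 - 3.3082 = 1.3245 bits


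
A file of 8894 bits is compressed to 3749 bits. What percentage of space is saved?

Space savings = (1 - Compressed/Original) × 100%
= (1 - 3749/8894) × 100%
= 57.85%


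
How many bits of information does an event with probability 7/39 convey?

Information content I(x) = -log₂(p(x))
I = -log₂(7/39) = -log₂(0.1795)
I = 2.4780 bits


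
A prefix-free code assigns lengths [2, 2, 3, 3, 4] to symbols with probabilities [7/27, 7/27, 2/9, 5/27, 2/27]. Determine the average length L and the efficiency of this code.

Average length L = Σ p_i × l_i = 2.5556 bits
Entropy H = 2.2207 bits
Efficiency η = H/L × 100% = 86.90%


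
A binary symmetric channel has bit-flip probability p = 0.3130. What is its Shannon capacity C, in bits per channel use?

For BSC with error probability p:
C = 1 - H(p) where H(p) is binary entropy
H(0.3130) = -0.3130 × log₂(0.3130) - 0.6870 × log₂(0.6870)
H(p) = 0.8966
C = 1 - 0.8966 = 0.1034 bits/use


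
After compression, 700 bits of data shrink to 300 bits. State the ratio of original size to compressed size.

Compression ratio = Original / Compressed
= 700 / 300 = 2.33:1


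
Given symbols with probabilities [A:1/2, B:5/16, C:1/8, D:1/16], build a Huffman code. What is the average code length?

Huffman tree construction:
Combine smallest probabilities repeatedly
Resulting codes:
  A: 0 (length 1)
  B: 11 (length 2)
  C: 101 (length 3)
  D: 100 (length 3)
Average length = Σ p(s) × length(s) = 1.6875 bits


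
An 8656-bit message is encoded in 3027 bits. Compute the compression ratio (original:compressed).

Compression ratio = Original / Compressed
= 8656 / 3027 = 2.86:1


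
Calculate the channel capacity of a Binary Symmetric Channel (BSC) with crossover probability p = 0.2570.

For BSC with error probability p:
C = 1 - H(p) where H(p) is binary entropy
H(0.2570) = -0.2570 × log₂(0.2570) - 0.7430 × log₂(0.7430)
H(p) = 0.8222
C = 1 - 0.8222 = 0.1778 bits/use


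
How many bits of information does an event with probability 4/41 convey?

Information content I(x) = -log₂(p(x))
I = -log₂(4/41) = -log₂(0.0976)
I = 3.3576 bits


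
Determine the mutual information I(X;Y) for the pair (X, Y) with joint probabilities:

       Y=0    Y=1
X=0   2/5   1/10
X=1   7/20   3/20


H(X) = 1.0000, H(Y) = 0.8113, H(X,Y) = 1.8016
I(X;Y) = H(X) + H(Y) - H(X,Y) = 0.0097 bits


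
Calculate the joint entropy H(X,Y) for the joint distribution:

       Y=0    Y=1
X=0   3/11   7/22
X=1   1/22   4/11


H(X,Y) = -Σ p(x,y) log₂ p(x,y)
  p(0,0)=3/11: -0.2727 × log₂(0.2727) = 0.5112
  p(0,1)=7/22: -0.3182 × log₂(0.3182) = 0.5257
  p(1,0)=1/22: -0.0455 × log₂(0.0455) = 0.2027
  p(1,1)=4/11: -0.3636 × log₂(0.3636) = 0.5307
H(X,Y) = 1.7703 bits


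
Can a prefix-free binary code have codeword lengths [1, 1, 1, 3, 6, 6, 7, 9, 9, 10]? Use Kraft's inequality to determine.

Kraft inequality: Σ 2^(-l_i) ≤ 1 for prefix-free code
Calculating: 2^(-1) + 2^(-1) + 2^(-1) + 2^(-3) + 2^(-6) + 2^(-6) + 2^(-7) + 2^(-9) + 2^(-9) + 2^(-10)
= 0.5 + 0.5 + 0.5 + 0.125 + 0.015625 + 0.015625 + 0.0078125 + 0.001953125 + 0.001953125 + 0.0009765625
= 1.6689
Since 1.6689 > 1, prefix-free code does not exist


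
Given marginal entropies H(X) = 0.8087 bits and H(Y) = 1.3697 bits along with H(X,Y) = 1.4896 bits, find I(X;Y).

I(X;Y) = H(X) + H(Y) - H(X,Y)
I(X;Y) = 0.8087 + 1.3697 - 1.4896 = 0.6888 bits


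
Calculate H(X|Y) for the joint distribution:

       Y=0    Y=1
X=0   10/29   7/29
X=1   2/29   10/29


H(X|Y) = Σ_y p(y) H(X|Y=y)
  p(Y=0) = 12/29, H(X|Y=0) = 0.6500
  p(Y=1) = 17/29, H(X|Y=1) = 0.9774
H(X|Y) = 0.4138×0.6500 + 0.5862×0.9774 = 0.8419 bits


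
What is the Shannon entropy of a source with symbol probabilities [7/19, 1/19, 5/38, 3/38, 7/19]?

H(X) = -Σ p(x) log₂ p(x)
  -7/19 × log₂(7/19) = 0.5307
  -1/19 × log₂(1/19) = 0.2236
  -5/38 × log₂(5/38) = 0.3850
  -3/38 × log₂(3/38) = 0.2892
  -7/19 × log₂(7/19) = 0.5307
H(X) = 1.9592 bits


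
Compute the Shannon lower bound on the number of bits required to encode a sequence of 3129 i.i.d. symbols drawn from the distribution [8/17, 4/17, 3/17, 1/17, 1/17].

Entropy H = 1.9254 bits/symbol
Minimum bits = H × n = 1.9254 × 3129
= 6024.61 bits


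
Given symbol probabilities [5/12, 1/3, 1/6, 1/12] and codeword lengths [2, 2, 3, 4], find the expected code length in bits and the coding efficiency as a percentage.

Average length L = Σ p_i × l_i = 2.3333 bits
Entropy H = 1.7842 bits
Efficiency η = H/L × 100% = 76.46%


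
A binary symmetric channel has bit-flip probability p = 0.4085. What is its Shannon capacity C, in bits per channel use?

For BSC with error probability p:
C = 1 - H(p) where H(p) is binary entropy
H(0.4085) = -0.4085 × log₂(0.4085) - 0.5915 × log₂(0.5915)
H(p) = 0.9757
C = 1 - 0.9757 = 0.0243 bits/use


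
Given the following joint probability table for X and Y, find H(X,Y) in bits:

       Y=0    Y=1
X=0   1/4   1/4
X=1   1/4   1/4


H(X,Y) = -Σ p(x,y) log₂ p(x,y)
  p(0,0)=1/4: -0.2500 × log₂(0.2500) = 0.5000
  p(0,1)=1/4: -0.2500 × log₂(0.2500) = 0.5000
  p(1,0)=1/4: -0.2500 × log₂(0.2500) = 0.5000
  p(1,1)=1/4: -0.2500 × log₂(0.2500) = 0.5000
H(X,Y) = 2.0000 bits


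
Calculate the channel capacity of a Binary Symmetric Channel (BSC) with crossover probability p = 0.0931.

For BSC with error probability p:
C = 1 - H(p) where H(p) is binary entropy
H(0.0931) = -0.0931 × log₂(0.0931) - 0.9069 × log₂(0.9069)
H(p) = 0.4467
C = 1 - 0.4467 = 0.5533 bits/use


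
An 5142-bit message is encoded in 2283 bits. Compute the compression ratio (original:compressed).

Compression ratio = Original / Compressed
= 5142 / 2283 = 2.25:1


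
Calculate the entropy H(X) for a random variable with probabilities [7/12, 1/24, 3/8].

H(X) = -Σ p(x) log₂ p(x)
  -7/12 × log₂(7/12) = 0.4536
  -1/24 × log₂(1/24) = 0.1910
  -3/8 × log₂(3/8) = 0.5306
H(X) = 1.1753 bits


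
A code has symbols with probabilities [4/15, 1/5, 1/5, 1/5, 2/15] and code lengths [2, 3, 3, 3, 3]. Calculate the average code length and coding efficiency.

Average length L = Σ p_i × l_i = 2.7333 bits
Entropy H = 2.2892 bits
Efficiency η = H/L × 100% = 83.75%


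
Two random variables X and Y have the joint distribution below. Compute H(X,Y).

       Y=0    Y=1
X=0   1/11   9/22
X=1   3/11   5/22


H(X,Y) = -Σ p(x,y) log₂ p(x,y)
  p(0,0)=1/11: -0.0909 × log₂(0.0909) = 0.3145
  p(0,1)=9/22: -0.4091 × log₂(0.4091) = 0.5275
  p(1,0)=3/11: -0.2727 × log₂(0.2727) = 0.5112
  p(1,1)=5/22: -0.2273 × log₂(0.2273) = 0.4858
H(X,Y) = 1.8390 bits


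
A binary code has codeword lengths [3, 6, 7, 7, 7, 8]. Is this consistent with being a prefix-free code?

Kraft inequality: Σ 2^(-l_i) ≤ 1 for prefix-free code
Calculating: 2^(-3) + 2^(-6) + 2^(-7) + 2^(-7) + 2^(-7) + 2^(-8)
= 0.125 + 0.015625 + 0.0078125 + 0.0078125 + 0.0078125 + 0.00390625
= 0.1680
Since 0.1680 ≤ 1, prefix-free code exists


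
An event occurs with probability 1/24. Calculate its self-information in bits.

Information content I(x) = -log₂(p(x))
I = -log₂(1/24) = -log₂(0.0417)
I = 4.5850 bits


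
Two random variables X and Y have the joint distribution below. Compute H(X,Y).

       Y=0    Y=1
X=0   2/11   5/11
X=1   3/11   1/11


H(X,Y) = -Σ p(x,y) log₂ p(x,y)
  p(0,0)=2/11: -0.1818 × log₂(0.1818) = 0.4472
  p(0,1)=5/11: -0.4545 × log₂(0.4545) = 0.5170
  p(1,0)=3/11: -0.2727 × log₂(0.2727) = 0.5112
  p(1,1)=1/11: -0.0909 × log₂(0.0909) = 0.3145
H(X,Y) = 1.7899 bits


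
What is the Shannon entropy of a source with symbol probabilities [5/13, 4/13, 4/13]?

H(X) = -Σ p(x) log₂ p(x)
  -5/13 × log₂(5/13) = 0.5302
  -4/13 × log₂(4/13) = 0.5232
  -4/13 × log₂(4/13) = 0.5232
H(X) = 1.5766 bits


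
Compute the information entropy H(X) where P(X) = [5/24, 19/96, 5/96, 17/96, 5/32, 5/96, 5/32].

H(X) = -Σ p(x) log₂ p(x)
  -5/24 × log₂(5/24) = 0.4715
  -19/96 × log₂(19/96) = 0.4625
  -5/96 × log₂(5/96) = 0.2220
  -17/96 × log₂(17/96) = 0.4423
  -5/32 × log₂(5/32) = 0.4184
  -5/96 × log₂(5/96) = 0.2220
  -5/32 × log₂(5/32) = 0.4184
H(X) = 2.6572 bits


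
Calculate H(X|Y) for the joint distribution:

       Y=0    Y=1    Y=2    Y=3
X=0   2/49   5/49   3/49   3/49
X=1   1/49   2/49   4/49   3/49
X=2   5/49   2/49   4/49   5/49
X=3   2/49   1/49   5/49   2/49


H(X|Y) = Σ_y p(y) H(X|Y=y)
  p(Y=0) = 10/49, H(X|Y=0) = 1.7610
  p(Y=1) = 10/49, H(X|Y=1) = 1.7610
  p(Y=2) = 16/49, H(X|Y=2) = 1.9772
  p(Y=3) = 13/49, H(X|Y=3) = 1.9220
H(X|Y) = 0.2041×1.7610 + 0.2041×1.7610 + 0.3265×1.9772 + 0.2653×1.9220 = 1.8743 bits


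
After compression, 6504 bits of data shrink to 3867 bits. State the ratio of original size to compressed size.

Compression ratio = Original / Compressed
= 6504 / 3867 = 1.68:1


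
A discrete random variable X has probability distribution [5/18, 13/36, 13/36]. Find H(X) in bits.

H(X) = -Σ p(x) log₂ p(x)
  -5/18 × log₂(5/18) = 0.5133
  -13/36 × log₂(13/36) = 0.5306
  -13/36 × log₂(13/36) = 0.5306
H(X) = 1.5746 bits


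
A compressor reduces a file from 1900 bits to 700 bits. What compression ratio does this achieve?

Compression ratio = Original / Compressed
= 1900 / 700 = 2.71:1


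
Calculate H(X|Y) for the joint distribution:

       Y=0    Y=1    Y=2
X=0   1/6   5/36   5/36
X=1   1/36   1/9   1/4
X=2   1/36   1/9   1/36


H(X|Y) = Σ_y p(y) H(X|Y=y)
  p(Y=0) = 2/9, H(X|Y=0) = 1.0613
  p(Y=1) = 13/36, H(X|Y=1) = 1.5766
  p(Y=2) = 5/12, H(X|Y=2) = 1.2310
H(X|Y) = 0.2222×1.0613 + 0.3611×1.5766 + 0.4167×1.2310 = 1.3181 bits


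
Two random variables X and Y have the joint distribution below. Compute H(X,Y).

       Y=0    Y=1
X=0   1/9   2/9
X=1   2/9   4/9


H(X,Y) = -Σ p(x,y) log₂ p(x,y)
  p(0,0)=1/9: -0.1111 × log₂(0.1111) = 0.3522
  p(0,1)=2/9: -0.2222 × log₂(0.2222) = 0.4822
  p(1,0)=2/9: -0.2222 × log₂(0.2222) = 0.4822
  p(1,1)=4/9: -0.4444 × log₂(0.4444) = 0.5200
H(X,Y) = 1.8366 bits


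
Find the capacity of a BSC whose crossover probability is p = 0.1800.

For BSC with error probability p:
C = 1 - H(p) where H(p) is binary entropy
H(0.1800) = -0.1800 × log₂(0.1800) - 0.8200 × log₂(0.8200)
H(p) = 0.6801
C = 1 - 0.6801 = 0.3199 bits/use


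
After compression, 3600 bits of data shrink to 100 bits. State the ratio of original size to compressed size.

Compression ratio = Original / Compressed
= 3600 / 100 = 36.00:1


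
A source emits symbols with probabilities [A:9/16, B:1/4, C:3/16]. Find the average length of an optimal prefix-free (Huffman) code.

Huffman tree construction:
Combine smallest probabilities repeatedly
Resulting codes:
  A: 1 (length 1)
  B: 01 (length 2)
  C: 00 (length 2)
Average length = Σ p(s) × length(s) = 1.4375 bits


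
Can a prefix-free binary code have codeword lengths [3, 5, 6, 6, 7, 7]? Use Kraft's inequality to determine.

Kraft inequality: Σ 2^(-l_i) ≤ 1 for prefix-free code
Calculating: 2^(-3) + 2^(-5) + 2^(-6) + 2^(-6) + 2^(-7) + 2^(-7)
= 0.125 + 0.03125 + 0.015625 + 0.015625 + 0.0078125 + 0.0078125
= 0.2031
Since 0.2031 ≤ 1, prefix-free code exists


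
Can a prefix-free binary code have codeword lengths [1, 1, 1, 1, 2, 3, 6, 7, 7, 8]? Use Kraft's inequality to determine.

Kraft inequality: Σ 2^(-l_i) ≤ 1 for prefix-free code
Calculating: 2^(-1) + 2^(-1) + 2^(-1) + 2^(-1) + 2^(-2) + 2^(-3) + 2^(-6) + 2^(-7) + 2^(-7) + 2^(-8)
= 0.5 + 0.5 + 0.5 + 0.5 + 0.25 + 0.125 + 0.015625 + 0.0078125 + 0.0078125 + 0.00390625
= 2.4102
Since 2.4102 > 1, prefix-free code does not exist


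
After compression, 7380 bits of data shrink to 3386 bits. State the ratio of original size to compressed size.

Compression ratio = Original / Compressed
= 7380 / 3386 = 2.18:1


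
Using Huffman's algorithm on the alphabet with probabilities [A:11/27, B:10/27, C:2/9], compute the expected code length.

Huffman tree construction:
Combine smallest probabilities repeatedly
Resulting codes:
  A: 0 (length 1)
  B: 11 (length 2)
  C: 10 (length 2)
Average length = Σ p(s) × length(s) = 1.5926 bits


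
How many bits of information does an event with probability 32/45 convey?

Information content I(x) = -log₂(p(x))
I = -log₂(32/45) = -log₂(0.7111)
I = 0.4919 bits


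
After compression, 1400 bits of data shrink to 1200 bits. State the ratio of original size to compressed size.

Compression ratio = Original / Compressed
= 1400 / 1200 = 1.17:1


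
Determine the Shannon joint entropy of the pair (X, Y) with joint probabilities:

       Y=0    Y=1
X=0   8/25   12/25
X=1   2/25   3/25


H(X,Y) = -Σ p(x,y) log₂ p(x,y)
  p(0,0)=8/25: -0.3200 × log₂(0.3200) = 0.5260
  p(0,1)=12/25: -0.4800 × log₂(0.4800) = 0.5083
  p(1,0)=2/25: -0.0800 × log₂(0.0800) = 0.2915
  p(1,1)=3/25: -0.1200 × log₂(0.1200) = 0.3671
H(X,Y) = 1.6929 bits


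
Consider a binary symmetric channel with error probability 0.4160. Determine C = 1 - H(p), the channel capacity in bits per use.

For BSC with error probability p:
C = 1 - H(p) where H(p) is binary entropy
H(0.4160) = -0.4160 × log₂(0.4160) - 0.5840 × log₂(0.5840)
H(p) = 0.9795
C = 1 - 0.9795 = 0.0205 bits/use


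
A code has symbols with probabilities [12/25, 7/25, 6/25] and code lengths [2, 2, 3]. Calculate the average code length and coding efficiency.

Average length L = Σ p_i × l_i = 2.2400 bits
Entropy H = 1.5166 bits
Efficiency η = H/L × 100% = 67.71%


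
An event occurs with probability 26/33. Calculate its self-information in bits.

Information content I(x) = -log₂(p(x))
I = -log₂(26/33) = -log₂(0.7879)
I = 0.3440 bits


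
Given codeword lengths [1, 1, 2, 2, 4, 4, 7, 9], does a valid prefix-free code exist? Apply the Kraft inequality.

Kraft inequality: Σ 2^(-l_i) ≤ 1 for prefix-free code
Calculating: 2^(-1) + 2^(-1) + 2^(-2) + 2^(-2) + 2^(-4) + 2^(-4) + 2^(-7) + 2^(-9)
= 0.5 + 0.5 + 0.25 + 0.25 + 0.0625 + 0.0625 + 0.0078125 + 0.001953125
= 1.6348
Since 1.6348 > 1, prefix-free code does not exist


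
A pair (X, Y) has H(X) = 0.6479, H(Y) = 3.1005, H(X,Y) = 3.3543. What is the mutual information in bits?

I(X;Y) = H(X) + H(Y) - H(X,Y)
I(X;Y) = 0.6479 + 3.1005 - 3.3543 = 0.3941 bits


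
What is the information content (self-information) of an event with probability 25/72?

Information content I(x) = -log₂(p(x))
I = -log₂(25/72) = -log₂(0.3472)
I = 1.5261 bits


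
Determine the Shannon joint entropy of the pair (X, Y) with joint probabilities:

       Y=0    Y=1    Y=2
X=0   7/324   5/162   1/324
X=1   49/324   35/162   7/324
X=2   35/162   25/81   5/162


H(X,Y) = -Σ p(x,y) log₂ p(x,y)
  p(0,0)=7/324: -0.0216 × log₂(0.0216) = 0.1195
  p(0,1)=5/162: -0.0309 × log₂(0.0309) = 0.1549
  p(0,2)=1/324: -0.0031 × log₂(0.0031) = 0.0257
  p(1,0)=49/324: -0.1512 × log₂(0.1512) = 0.4121
  p(1,1)=35/162: -0.2160 × log₂(0.2160) = 0.4776
  p(1,2)=7/324: -0.0216 × log₂(0.0216) = 0.1195
  p(2,0)=35/162: -0.2160 × log₂(0.2160) = 0.4776
  p(2,1)=25/81: -0.3086 × log₂(0.3086) = 0.5235
  p(2,2)=5/162: -0.0309 × log₂(0.0309) = 0.1549
H(X,Y) = 2.4653 bits


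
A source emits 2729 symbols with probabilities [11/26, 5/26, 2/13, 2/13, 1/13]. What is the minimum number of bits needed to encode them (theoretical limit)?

Entropy H = 2.0980 bits/symbol
Minimum bits = H × n = 2.0980 × 2729
= 5725.45 bits


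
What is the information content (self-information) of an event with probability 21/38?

Information content I(x) = -log₂(p(x))
I = -log₂(21/38) = -log₂(0.5526)
I = 0.8556 bits


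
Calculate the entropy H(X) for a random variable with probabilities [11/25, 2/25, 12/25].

H(X) = -Σ p(x) log₂ p(x)
  -11/25 × log₂(11/25) = 0.5211
  -2/25 × log₂(2/25) = 0.2915
  -12/25 × log₂(12/25) = 0.5083
H(X) = 1.3209 bits


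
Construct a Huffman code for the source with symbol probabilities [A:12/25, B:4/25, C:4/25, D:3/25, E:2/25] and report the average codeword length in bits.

Huffman tree construction:
Combine smallest probabilities repeatedly
Resulting codes:
  A: 0 (length 1)
  B: 110 (length 3)
  C: 111 (length 3)
  D: 101 (length 3)
  E: 100 (length 3)
Average length = Σ p(s) × length(s) = 2.0400 bits


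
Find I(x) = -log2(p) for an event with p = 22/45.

Information content I(x) = -log₂(p(x))
I = -log₂(22/45) = -log₂(0.4889)
I = 1.0324 bits


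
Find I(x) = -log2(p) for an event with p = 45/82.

Information content I(x) = -log₂(p(x))
I = -log₂(45/82) = -log₂(0.5488)
I = 0.8657 bits


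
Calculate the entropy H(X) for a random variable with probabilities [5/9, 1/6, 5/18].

H(X) = -Σ p(x) log₂ p(x)
  -5/9 × log₂(5/9) = 0.4711
  -1/6 × log₂(1/6) = 0.4308
  -5/18 × log₂(5/18) = 0.5133
H(X) = 1.4153 bits


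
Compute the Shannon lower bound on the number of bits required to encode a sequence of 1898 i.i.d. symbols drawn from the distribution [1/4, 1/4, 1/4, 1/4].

Entropy H = 2.0000 bits/symbol
Minimum bits = H × n = 2.0000 × 1898
= 3796.00 bits


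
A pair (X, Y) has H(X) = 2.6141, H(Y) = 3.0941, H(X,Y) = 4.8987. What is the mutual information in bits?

I(X;Y) = H(X) + H(Y) - H(X,Y)
I(X;Y) = 2.6141 + 3.0941 - 4.8987 = 0.8095 bits


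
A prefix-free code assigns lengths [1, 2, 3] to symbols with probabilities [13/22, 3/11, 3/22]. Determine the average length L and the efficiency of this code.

Average length L = Σ p_i × l_i = 1.5455 bits
Entropy H = 1.3517 bits
Efficiency η = H/L × 100% = 87.46%


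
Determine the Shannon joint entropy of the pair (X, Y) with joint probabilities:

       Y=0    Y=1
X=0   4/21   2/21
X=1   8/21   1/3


H(X,Y) = -Σ p(x,y) log₂ p(x,y)
  p(0,0)=4/21: -0.1905 × log₂(0.1905) = 0.4557
  p(0,1)=2/21: -0.0952 × log₂(0.0952) = 0.3231
  p(1,0)=8/21: -0.3810 × log₂(0.3810) = 0.5304
  p(1,1)=1/3: -0.3333 × log₂(0.3333) = 0.5283
H(X,Y) = 1.8375 bits


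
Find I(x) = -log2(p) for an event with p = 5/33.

Information content I(x) = -log₂(p(x))
I = -log₂(5/33) = -log₂(0.1515)
I = 2.7225 bits


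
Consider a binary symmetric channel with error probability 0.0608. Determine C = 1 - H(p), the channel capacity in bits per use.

For BSC with error probability p:
C = 1 - H(p) where H(p) is binary entropy
H(0.0608) = -0.0608 × log₂(0.0608) - 0.9392 × log₂(0.9392)
H(p) = 0.3306
C = 1 - 0.3306 = 0.6694 bits/use


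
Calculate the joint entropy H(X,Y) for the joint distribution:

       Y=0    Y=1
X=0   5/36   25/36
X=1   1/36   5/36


H(X,Y) = -Σ p(x,y) log₂ p(x,y)
  p(0,0)=5/36: -0.1389 × log₂(0.1389) = 0.3956
  p(0,1)=25/36: -0.6944 × log₂(0.6944) = 0.3653
  p(1,0)=1/36: -0.0278 × log₂(0.0278) = 0.1436
  p(1,1)=5/36: -0.1389 × log₂(0.1389) = 0.3956
H(X,Y) = 1.3000 bits


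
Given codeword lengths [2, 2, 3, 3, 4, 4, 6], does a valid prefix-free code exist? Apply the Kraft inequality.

Kraft inequality: Σ 2^(-l_i) ≤ 1 for prefix-free code
Calculating: 2^(-2) + 2^(-2) + 2^(-3) + 2^(-3) + 2^(-4) + 2^(-4) + 2^(-6)
= 0.25 + 0.25 + 0.125 + 0.125 + 0.0625 + 0.0625 + 0.015625
= 0.8906
Since 0.8906 ≤ 1, prefix-free code exists


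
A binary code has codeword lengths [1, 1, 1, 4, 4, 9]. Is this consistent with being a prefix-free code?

Kraft inequality: Σ 2^(-l_i) ≤ 1 for prefix-free code
Calculating: 2^(-1) + 2^(-1) + 2^(-1) + 2^(-4) + 2^(-4) + 2^(-9)
= 0.5 + 0.5 + 0.5 + 0.0625 + 0.0625 + 0.001953125
= 1.6270
Since 1.6270 > 1, prefix-free code does not exist


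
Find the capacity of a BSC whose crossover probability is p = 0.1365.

For BSC with error probability p:
C = 1 - H(p) where H(p) is binary entropy
H(0.1365) = -0.1365 × log₂(0.1365) - 0.8635 × log₂(0.8635)
H(p) = 0.5750
C = 1 - 0.5750 = 0.4250 bits/use


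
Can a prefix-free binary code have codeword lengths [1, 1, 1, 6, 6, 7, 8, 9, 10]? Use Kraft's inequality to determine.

Kraft inequality: Σ 2^(-l_i) ≤ 1 for prefix-free code
Calculating: 2^(-1) + 2^(-1) + 2^(-1) + 2^(-6) + 2^(-6) + 2^(-7) + 2^(-8) + 2^(-9) + 2^(-10)
= 0.5 + 0.5 + 0.5 + 0.015625 + 0.015625 + 0.0078125 + 0.00390625 + 0.001953125 + 0.0009765625
= 1.5459
Since 1.5459 > 1, prefix-free code does not exist


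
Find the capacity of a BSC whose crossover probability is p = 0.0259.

For BSC with error probability p:
C = 1 - H(p) where H(p) is binary entropy
H(0.0259) = -0.0259 × log₂(0.0259) - 0.9741 × log₂(0.9741)
H(p) = 0.1734
C = 1 - 0.1734 = 0.8266 bits/use


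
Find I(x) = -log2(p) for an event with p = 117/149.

Information content I(x) = -log₂(p(x))
I = -log₂(117/149) = -log₂(0.7852)
I = 0.3488 bits


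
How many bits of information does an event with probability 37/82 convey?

Information content I(x) = -log₂(p(x))
I = -log₂(37/82) = -log₂(0.4512)
I = 1.1481 bits


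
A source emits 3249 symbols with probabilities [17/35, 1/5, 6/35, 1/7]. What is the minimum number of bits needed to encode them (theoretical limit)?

Entropy H = 1.8076 bits/symbol
Minimum bits = H × n = 1.8076 × 3249
= 5873.00 bits


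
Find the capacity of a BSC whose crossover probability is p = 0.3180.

For BSC with error probability p:
C = 1 - H(p) where H(p) is binary entropy
H(0.3180) = -0.3180 × log₂(0.3180) - 0.6820 × log₂(0.6820)
H(p) = 0.9022
C = 1 - 0.9022 = 0.0978 bits/use


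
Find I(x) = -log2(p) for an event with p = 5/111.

Information content I(x) = -log₂(p(x))
I = -log₂(5/111) = -log₂(0.0450)
I = 4.4725 bits


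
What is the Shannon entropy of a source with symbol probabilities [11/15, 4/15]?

H(X) = -Σ p(x) log₂ p(x)
  -11/15 × log₂(11/15) = 0.3281
  -4/15 × log₂(4/15) = 0.5085
H(X) = 0.8366 bits


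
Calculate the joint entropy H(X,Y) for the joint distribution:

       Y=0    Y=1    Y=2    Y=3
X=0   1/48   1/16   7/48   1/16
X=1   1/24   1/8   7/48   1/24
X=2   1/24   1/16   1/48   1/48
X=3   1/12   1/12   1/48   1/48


H(X,Y) = -Σ p(x,y) log₂ p(x,y)
  p(0,0)=1/48: -0.0208 × log₂(0.0208) = 0.1164
  p(0,1)=1/16: -0.0625 × log₂(0.0625) = 0.2500
  p(0,2)=7/48: -0.1458 × log₂(0.1458) = 0.4051
  p(0,3)=1/16: -0.0625 × log₂(0.0625) = 0.2500
  p(1,0)=1/24: -0.0417 × log₂(0.0417) = 0.1910
  p(1,1)=1/8: -0.1250 × log₂(0.1250) = 0.3750
  p(1,2)=7/48: -0.1458 × log₂(0.1458) = 0.4051
  p(1,3)=1/24: -0.0417 × log₂(0.0417) = 0.1910
  p(2,0)=1/24: -0.0417 × log₂(0.0417) = 0.1910
  p(2,1)=1/16: -0.0625 × log₂(0.0625) = 0.2500
  p(2,2)=1/48: -0.0208 × log₂(0.0208) = 0.1164
  p(2,3)=1/48: -0.0208 × log₂(0.0208) = 0.1164
  p(3,0)=1/12: -0.0833 × log₂(0.0833) = 0.2987
  p(3,1)=1/12: -0.0833 × log₂(0.0833) = 0.2987
  p(3,2)=1/48: -0.0208 × log₂(0.0208) = 0.1164
  p(3,3)=1/48: -0.0208 × log₂(0.0208) = 0.1164
H(X,Y) = 3.6875 bits
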